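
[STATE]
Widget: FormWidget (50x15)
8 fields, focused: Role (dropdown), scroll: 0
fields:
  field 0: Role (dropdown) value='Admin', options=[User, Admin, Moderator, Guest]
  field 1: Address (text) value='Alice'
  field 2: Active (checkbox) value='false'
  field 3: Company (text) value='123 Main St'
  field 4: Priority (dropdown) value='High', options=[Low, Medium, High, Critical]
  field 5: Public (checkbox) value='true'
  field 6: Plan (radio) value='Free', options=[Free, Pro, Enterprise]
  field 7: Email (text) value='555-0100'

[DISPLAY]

> Role:       [Admin                            ▼]
  Address:    [Alice                             ]
  Active:     [ ]                                 
  Company:    [123 Main St                       ]
  Priority:   [High                             ▼]
  Public:     [x]                                 
  Plan:       (●) Free  ( ) Pro  ( ) Enterprise   
  Email:      [555-0100                          ]
                                                  
                                                  
                                                  
                                                  
                                                  
                                                  
                                                  


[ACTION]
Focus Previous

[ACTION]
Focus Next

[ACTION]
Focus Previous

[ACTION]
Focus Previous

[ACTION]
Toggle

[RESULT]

  Role:       [Admin                            ▼]
  Address:    [Alice                             ]
  Active:     [ ]                                 
  Company:    [123 Main St                       ]
  Priority:   [High                             ▼]
  Public:     [x]                                 
> Plan:       (●) Free  ( ) Pro  ( ) Enterprise   
  Email:      [555-0100                          ]
                                                  
                                                  
                                                  
                                                  
                                                  
                                                  
                                                  


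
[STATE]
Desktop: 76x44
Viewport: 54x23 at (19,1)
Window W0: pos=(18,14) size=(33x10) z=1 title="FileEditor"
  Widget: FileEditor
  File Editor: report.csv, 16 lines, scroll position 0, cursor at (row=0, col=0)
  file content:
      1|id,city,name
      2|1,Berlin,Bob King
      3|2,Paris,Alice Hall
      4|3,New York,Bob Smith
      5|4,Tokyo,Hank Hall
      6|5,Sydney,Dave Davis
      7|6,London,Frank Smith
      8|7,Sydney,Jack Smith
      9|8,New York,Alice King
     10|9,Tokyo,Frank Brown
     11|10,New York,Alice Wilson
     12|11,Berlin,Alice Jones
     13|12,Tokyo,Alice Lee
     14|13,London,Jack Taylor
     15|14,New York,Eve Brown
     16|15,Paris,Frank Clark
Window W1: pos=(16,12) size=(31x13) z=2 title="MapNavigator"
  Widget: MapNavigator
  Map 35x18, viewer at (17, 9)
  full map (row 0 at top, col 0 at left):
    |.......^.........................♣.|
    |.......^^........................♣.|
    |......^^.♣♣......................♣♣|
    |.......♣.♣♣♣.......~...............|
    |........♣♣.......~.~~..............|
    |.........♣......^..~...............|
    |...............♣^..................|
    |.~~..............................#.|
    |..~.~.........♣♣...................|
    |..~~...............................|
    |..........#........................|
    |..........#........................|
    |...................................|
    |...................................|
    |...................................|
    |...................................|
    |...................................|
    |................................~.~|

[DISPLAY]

                                                      
                                                      
                                                      
                                                      
                                                      
                                                      
                                                      
                                                      
                                                      
                                                      
                                                      
━━━━━━━━━━━━━━━━━━━━━━━━━━━┓                          
apNavigator                ┃                          
───────────────────────────┨━━━┓                      
....♣......^..~............┃   ┃                      
..........♣^...............┃───┨                      
...........................┃  ▲┃                      
.........♣♣................┃  █┃                      
............@..............┃  ░┃                      
.....#.....................┃  ░┃                      
.....#.....................┃  ░┃                      
...........................┃  ▼┃                      
...........................┃━━━┛                      


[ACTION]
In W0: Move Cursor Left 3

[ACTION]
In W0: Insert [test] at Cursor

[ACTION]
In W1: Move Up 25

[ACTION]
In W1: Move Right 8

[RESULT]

                                                      
                                                      
                                                      
                                                      
                                                      
                                                      
                                                      
                                                      
                                                      
                                                      
                                                      
━━━━━━━━━━━━━━━━━━━━━━━━━━━┓                          
apNavigator                ┃                          
───────────────────────────┨━━━┓                      
                           ┃   ┃                      
                           ┃───┨                      
                           ┃  ▲┃                      
                           ┃  █┃                      
............@.......♣.     ┃  ░┃                      
....................♣.     ┃  ░┃                      
....................♣♣     ┃  ░┃                      
......~...............     ┃  ▼┃                      
....~.~~..............     ┃━━━┛                      


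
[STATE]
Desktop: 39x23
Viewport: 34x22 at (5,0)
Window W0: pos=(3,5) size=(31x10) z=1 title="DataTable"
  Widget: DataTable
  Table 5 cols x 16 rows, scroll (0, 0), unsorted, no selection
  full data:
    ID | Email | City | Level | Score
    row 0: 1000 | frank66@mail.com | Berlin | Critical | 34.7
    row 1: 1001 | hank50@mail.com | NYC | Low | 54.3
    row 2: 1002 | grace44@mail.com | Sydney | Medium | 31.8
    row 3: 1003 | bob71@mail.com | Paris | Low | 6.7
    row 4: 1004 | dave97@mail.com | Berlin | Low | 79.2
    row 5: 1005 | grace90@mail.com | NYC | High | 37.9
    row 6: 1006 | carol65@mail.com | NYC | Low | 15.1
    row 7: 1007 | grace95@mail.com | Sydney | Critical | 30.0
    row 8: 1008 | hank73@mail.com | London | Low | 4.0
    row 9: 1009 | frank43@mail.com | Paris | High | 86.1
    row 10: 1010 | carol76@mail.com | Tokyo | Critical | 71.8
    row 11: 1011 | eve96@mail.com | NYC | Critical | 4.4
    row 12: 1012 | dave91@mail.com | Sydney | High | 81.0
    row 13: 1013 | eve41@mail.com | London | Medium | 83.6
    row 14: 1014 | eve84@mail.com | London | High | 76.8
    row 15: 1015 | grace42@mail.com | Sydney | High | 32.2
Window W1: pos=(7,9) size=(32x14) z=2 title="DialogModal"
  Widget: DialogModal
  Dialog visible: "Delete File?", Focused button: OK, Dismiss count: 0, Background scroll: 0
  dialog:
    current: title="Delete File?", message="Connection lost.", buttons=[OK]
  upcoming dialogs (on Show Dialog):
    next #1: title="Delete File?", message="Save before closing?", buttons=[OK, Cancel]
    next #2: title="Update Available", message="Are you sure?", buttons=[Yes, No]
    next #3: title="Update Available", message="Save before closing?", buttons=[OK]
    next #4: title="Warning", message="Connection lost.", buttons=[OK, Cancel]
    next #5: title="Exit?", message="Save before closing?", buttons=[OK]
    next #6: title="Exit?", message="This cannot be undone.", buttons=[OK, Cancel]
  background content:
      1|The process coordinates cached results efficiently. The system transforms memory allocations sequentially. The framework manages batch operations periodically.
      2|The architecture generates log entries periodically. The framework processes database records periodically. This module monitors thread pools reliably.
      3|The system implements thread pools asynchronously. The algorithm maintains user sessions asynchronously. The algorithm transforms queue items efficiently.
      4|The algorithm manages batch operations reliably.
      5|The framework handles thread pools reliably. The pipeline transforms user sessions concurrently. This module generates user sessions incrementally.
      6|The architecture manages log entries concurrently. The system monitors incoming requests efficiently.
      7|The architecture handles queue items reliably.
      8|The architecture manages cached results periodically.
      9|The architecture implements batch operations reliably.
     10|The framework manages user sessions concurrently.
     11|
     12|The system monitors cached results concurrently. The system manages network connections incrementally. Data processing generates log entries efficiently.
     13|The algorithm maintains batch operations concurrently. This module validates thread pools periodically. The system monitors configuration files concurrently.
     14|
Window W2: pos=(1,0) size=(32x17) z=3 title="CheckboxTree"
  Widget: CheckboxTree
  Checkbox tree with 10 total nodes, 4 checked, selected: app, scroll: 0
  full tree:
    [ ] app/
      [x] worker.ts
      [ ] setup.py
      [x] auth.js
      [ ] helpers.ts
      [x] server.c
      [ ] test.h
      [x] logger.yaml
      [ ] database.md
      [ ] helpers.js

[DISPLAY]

━━━━━━━━━━━━━━━━━━━━━━━━━━━┓      
eckboxTree                 ┃      
───────────────────────────┨      
] app/                     ┃      
[x] worker.ts              ┃      
[ ] setup.py               ┃┓     
[x] auth.js                ┃┃     
[ ] helpers.ts             ┃┨     
[x] server.c               ┃┃     
[ ] test.h                 ┃━━━━━┓
[x] logger.yaml            ┃     ┃
[ ] database.md            ┃─────┨
[ ] helpers.js             ┃ached┃
                           ┃s log┃
                           ┃ead p┃
                           ┃ch op┃
━━━━━━━━━━━━━━━━━━━━━━━━━━━┛ead p┃
  ┃The a│       [OK]       │log e┃
  ┃The a└──────────────────┘queue┃
  ┃The architecture manages cache┃
  ┃The architecture implements ba┃
  ┃The framework manages user ses┃


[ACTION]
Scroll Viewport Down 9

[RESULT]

eckboxTree                 ┃      
───────────────────────────┨      
] app/                     ┃      
[x] worker.ts              ┃      
[ ] setup.py               ┃┓     
[x] auth.js                ┃┃     
[ ] helpers.ts             ┃┨     
[x] server.c               ┃┃     
[ ] test.h                 ┃━━━━━┓
[x] logger.yaml            ┃     ┃
[ ] database.md            ┃─────┨
[ ] helpers.js             ┃ached┃
                           ┃s log┃
                           ┃ead p┃
                           ┃ch op┃
━━━━━━━━━━━━━━━━━━━━━━━━━━━┛ead p┃
  ┃The a│       [OK]       │log e┃
  ┃The a└──────────────────┘queue┃
  ┃The architecture manages cache┃
  ┃The architecture implements ba┃
  ┃The framework manages user ses┃
  ┗━━━━━━━━━━━━━━━━━━━━━━━━━━━━━━┛


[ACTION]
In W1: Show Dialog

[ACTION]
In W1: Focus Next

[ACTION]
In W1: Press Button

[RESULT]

eckboxTree                 ┃      
───────────────────────────┨      
] app/                     ┃      
[x] worker.ts              ┃      
[ ] setup.py               ┃┓     
[x] auth.js                ┃┃     
[ ] helpers.ts             ┃┨     
[x] server.c               ┃┃     
[ ] test.h                 ┃━━━━━┓
[x] logger.yaml            ┃     ┃
[ ] database.md            ┃─────┨
[ ] helpers.js             ┃ached┃
                           ┃s log┃
                           ┃ead p┃
                           ┃ch op┃
━━━━━━━━━━━━━━━━━━━━━━━━━━━┛ead p┃
  ┃The architecture manages log e┃
  ┃The architecture handles queue┃
  ┃The architecture manages cache┃
  ┃The architecture implements ba┃
  ┃The framework manages user ses┃
  ┗━━━━━━━━━━━━━━━━━━━━━━━━━━━━━━┛


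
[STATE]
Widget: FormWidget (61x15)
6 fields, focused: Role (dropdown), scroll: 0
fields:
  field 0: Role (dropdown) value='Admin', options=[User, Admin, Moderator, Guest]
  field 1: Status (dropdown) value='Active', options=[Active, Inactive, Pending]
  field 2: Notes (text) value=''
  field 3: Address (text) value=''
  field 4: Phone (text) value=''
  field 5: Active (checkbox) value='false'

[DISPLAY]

> Role:       [Admin                                       ▼]
  Status:     [Active                                      ▼]
  Notes:      [                                             ]
  Address:    [                                             ]
  Phone:      [                                             ]
  Active:     [ ]                                            
                                                             
                                                             
                                                             
                                                             
                                                             
                                                             
                                                             
                                                             
                                                             


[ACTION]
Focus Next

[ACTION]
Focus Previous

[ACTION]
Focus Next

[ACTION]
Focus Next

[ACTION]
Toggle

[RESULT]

  Role:       [Admin                                       ▼]
  Status:     [Active                                      ▼]
> Notes:      [                                             ]
  Address:    [                                             ]
  Phone:      [                                             ]
  Active:     [ ]                                            
                                                             
                                                             
                                                             
                                                             
                                                             
                                                             
                                                             
                                                             
                                                             


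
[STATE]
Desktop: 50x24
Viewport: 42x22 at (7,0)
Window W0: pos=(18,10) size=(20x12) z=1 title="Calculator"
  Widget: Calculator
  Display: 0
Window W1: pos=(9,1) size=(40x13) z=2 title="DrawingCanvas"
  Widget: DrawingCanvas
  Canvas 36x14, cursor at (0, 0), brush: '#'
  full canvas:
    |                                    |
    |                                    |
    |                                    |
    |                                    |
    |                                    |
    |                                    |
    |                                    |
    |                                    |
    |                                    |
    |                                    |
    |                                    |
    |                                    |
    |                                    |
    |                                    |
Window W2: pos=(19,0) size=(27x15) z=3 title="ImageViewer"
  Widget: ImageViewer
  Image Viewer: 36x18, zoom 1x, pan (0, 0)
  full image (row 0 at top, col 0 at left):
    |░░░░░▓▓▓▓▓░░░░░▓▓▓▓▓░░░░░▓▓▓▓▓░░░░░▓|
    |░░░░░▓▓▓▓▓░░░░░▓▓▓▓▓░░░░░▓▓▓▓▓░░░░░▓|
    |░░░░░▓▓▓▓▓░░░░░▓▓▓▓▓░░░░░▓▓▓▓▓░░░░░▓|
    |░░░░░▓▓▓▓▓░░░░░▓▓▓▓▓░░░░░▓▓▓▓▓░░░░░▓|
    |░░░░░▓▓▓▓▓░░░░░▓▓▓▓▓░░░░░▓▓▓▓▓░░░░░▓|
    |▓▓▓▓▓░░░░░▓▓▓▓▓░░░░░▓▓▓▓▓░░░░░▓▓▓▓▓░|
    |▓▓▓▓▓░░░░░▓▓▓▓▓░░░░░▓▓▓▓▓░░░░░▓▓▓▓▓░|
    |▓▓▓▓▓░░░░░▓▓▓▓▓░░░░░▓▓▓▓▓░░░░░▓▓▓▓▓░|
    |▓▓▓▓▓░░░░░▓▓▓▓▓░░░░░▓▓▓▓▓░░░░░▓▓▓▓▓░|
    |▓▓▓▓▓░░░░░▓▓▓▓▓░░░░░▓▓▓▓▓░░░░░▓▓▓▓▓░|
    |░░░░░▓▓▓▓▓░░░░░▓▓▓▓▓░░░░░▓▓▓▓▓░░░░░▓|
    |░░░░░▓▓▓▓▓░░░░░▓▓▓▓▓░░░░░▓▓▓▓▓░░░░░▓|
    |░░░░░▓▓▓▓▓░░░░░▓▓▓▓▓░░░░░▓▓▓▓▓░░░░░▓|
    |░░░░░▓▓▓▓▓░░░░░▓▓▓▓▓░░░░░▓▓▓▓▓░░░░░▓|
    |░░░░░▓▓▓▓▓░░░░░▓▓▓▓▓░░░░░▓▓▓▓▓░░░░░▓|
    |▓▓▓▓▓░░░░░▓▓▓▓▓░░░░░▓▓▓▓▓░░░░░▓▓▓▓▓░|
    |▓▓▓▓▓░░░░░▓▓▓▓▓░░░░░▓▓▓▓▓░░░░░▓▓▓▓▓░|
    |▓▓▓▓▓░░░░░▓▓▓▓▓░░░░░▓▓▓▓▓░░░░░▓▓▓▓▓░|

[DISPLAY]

            ┏━━━━━━━━━━━━━━━━━━━━━━━━━┓   
  ┏━━━━━━━━━┃ ImageViewer             ┃━━┓
  ┃ DrawingC┠─────────────────────────┨  ┃
  ┠─────────┃░░░░░▓▓▓▓▓░░░░░▓▓▓▓▓░░░░░┃──┨
  ┃+        ┃░░░░░▓▓▓▓▓░░░░░▓▓▓▓▓░░░░░┃  ┃
  ┃         ┃░░░░░▓▓▓▓▓░░░░░▓▓▓▓▓░░░░░┃  ┃
  ┃         ┃░░░░░▓▓▓▓▓░░░░░▓▓▓▓▓░░░░░┃  ┃
  ┃         ┃░░░░░▓▓▓▓▓░░░░░▓▓▓▓▓░░░░░┃  ┃
  ┃         ┃▓▓▓▓▓░░░░░▓▓▓▓▓░░░░░▓▓▓▓▓┃  ┃
  ┃         ┃▓▓▓▓▓░░░░░▓▓▓▓▓░░░░░▓▓▓▓▓┃  ┃
  ┃         ┃▓▓▓▓▓░░░░░▓▓▓▓▓░░░░░▓▓▓▓▓┃  ┃
  ┃         ┃▓▓▓▓▓░░░░░▓▓▓▓▓░░░░░▓▓▓▓▓┃  ┃
  ┃         ┃▓▓▓▓▓░░░░░▓▓▓▓▓░░░░░▓▓▓▓▓┃  ┃
  ┗━━━━━━━━━┃░░░░░▓▓▓▓▓░░░░░▓▓▓▓▓░░░░░┃━━┛
           ┃┗━━━━━━━━━━━━━━━━━━━━━━━━━┛   
           ┃│ 7 │ 8 │ 9 │ ÷ │ ┃           
           ┃├───┼───┼───┼───┤ ┃           
           ┃│ 4 │ 5 │ 6 │ × │ ┃           
           ┃├───┼───┼───┼───┤ ┃           
           ┃│ 1 │ 2 │ 3 │ - │ ┃           
           ┃└───┴───┴───┴───┘ ┃           
           ┗━━━━━━━━━━━━━━━━━━┛           


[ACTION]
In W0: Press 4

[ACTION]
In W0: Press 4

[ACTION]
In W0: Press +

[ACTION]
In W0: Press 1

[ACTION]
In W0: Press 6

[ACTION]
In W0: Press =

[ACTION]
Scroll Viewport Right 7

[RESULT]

           ┏━━━━━━━━━━━━━━━━━━━━━━━━━┓    
 ┏━━━━━━━━━┃ ImageViewer             ┃━━┓ 
 ┃ DrawingC┠─────────────────────────┨  ┃ 
 ┠─────────┃░░░░░▓▓▓▓▓░░░░░▓▓▓▓▓░░░░░┃──┨ 
 ┃+        ┃░░░░░▓▓▓▓▓░░░░░▓▓▓▓▓░░░░░┃  ┃ 
 ┃         ┃░░░░░▓▓▓▓▓░░░░░▓▓▓▓▓░░░░░┃  ┃ 
 ┃         ┃░░░░░▓▓▓▓▓░░░░░▓▓▓▓▓░░░░░┃  ┃ 
 ┃         ┃░░░░░▓▓▓▓▓░░░░░▓▓▓▓▓░░░░░┃  ┃ 
 ┃         ┃▓▓▓▓▓░░░░░▓▓▓▓▓░░░░░▓▓▓▓▓┃  ┃ 
 ┃         ┃▓▓▓▓▓░░░░░▓▓▓▓▓░░░░░▓▓▓▓▓┃  ┃ 
 ┃         ┃▓▓▓▓▓░░░░░▓▓▓▓▓░░░░░▓▓▓▓▓┃  ┃ 
 ┃         ┃▓▓▓▓▓░░░░░▓▓▓▓▓░░░░░▓▓▓▓▓┃  ┃ 
 ┃         ┃▓▓▓▓▓░░░░░▓▓▓▓▓░░░░░▓▓▓▓▓┃  ┃ 
 ┗━━━━━━━━━┃░░░░░▓▓▓▓▓░░░░░▓▓▓▓▓░░░░░┃━━┛ 
          ┃┗━━━━━━━━━━━━━━━━━━━━━━━━━┛    
          ┃│ 7 │ 8 │ 9 │ ÷ │ ┃            
          ┃├───┼───┼───┼───┤ ┃            
          ┃│ 4 │ 5 │ 6 │ × │ ┃            
          ┃├───┼───┼───┼───┤ ┃            
          ┃│ 1 │ 2 │ 3 │ - │ ┃            
          ┃└───┴───┴───┴───┘ ┃            
          ┗━━━━━━━━━━━━━━━━━━┛            


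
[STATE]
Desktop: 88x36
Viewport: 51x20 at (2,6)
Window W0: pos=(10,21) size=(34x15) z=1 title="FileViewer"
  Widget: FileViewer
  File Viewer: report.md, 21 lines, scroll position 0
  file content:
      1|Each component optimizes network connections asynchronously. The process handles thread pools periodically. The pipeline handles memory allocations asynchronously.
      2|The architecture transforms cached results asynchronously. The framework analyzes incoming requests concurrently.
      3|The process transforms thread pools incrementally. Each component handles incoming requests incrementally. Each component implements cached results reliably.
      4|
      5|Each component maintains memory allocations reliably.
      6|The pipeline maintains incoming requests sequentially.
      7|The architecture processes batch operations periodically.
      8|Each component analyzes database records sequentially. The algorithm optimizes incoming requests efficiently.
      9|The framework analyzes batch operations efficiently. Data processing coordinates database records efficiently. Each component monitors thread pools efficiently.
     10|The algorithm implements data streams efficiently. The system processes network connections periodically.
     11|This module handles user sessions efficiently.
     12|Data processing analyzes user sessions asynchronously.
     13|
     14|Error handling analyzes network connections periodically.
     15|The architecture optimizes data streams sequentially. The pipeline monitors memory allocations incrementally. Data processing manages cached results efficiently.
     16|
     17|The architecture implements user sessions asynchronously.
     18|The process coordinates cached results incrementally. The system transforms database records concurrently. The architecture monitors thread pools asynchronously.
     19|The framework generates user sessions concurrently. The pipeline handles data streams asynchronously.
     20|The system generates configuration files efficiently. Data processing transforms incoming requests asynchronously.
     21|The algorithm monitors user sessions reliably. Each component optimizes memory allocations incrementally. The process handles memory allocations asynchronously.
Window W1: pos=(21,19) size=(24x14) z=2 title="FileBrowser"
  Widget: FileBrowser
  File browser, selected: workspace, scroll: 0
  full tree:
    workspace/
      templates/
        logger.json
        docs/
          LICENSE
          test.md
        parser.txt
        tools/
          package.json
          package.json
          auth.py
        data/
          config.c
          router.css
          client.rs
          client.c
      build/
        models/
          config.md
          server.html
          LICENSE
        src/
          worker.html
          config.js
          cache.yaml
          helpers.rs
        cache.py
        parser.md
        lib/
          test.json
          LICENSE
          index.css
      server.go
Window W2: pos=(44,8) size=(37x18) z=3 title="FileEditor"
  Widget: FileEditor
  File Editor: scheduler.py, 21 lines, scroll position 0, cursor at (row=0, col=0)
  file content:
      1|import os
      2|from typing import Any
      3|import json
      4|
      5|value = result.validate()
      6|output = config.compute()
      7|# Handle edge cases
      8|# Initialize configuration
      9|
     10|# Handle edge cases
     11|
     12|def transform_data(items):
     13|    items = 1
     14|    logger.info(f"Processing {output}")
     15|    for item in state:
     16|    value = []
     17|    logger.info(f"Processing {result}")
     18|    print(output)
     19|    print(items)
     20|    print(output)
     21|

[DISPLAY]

                                                   
                                                   
                                          ┏━━━━━━━━
                                          ┃ FileEdi
                                          ┠────────
                                          ┃█mport o
                                          ┃from typ
                                          ┃import j
                                          ┃        
                                          ┃value = 
                                          ┃output =
                                          ┃# Handle
                                          ┃# Initia
                   ┏━━━━━━━━━━━━━━━━━━━━━━┃        
                   ┃ FileBrowser          ┃# Handle
        ┏━━━━━━━━━━┠──────────────────────┃        
        ┃ FileViewe┃> [-] workspace/      ┃def tran
        ┠──────────┃    [+] templates/    ┃    item
        ┃Each compo┃    [+] build/        ┃    logg
        ┃The archit┃    server.go         ┗━━━━━━━━


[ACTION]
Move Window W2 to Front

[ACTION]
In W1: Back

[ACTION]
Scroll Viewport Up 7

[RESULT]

                                                   
                                                   
                                                   
                                                   
                                                   
                                                   
                                                   
                                                   
                                          ┏━━━━━━━━
                                          ┃ FileEdi
                                          ┠────────
                                          ┃█mport o
                                          ┃from typ
                                          ┃import j
                                          ┃        
                                          ┃value = 
                                          ┃output =
                                          ┃# Handle
                                          ┃# Initia
                   ┏━━━━━━━━━━━━━━━━━━━━━━┃        


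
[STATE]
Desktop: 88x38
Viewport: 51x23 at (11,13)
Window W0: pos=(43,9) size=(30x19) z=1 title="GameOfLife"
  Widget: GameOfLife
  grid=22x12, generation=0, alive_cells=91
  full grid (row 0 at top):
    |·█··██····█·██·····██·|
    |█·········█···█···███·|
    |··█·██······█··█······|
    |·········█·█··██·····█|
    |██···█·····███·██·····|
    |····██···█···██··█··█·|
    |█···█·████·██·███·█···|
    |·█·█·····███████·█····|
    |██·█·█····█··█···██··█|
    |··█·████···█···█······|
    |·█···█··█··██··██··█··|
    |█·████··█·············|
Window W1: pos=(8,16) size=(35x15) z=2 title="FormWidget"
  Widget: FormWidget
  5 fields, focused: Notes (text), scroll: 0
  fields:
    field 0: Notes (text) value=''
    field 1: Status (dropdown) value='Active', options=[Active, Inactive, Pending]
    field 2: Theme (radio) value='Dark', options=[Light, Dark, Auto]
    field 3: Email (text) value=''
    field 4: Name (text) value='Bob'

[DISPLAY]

                                ┃·█··██····█·██····
                                ┃█·········█···█···
                                ┃··█·██······█··█··
━━━━━━━━━━━━━━━━━━━━━━━━━━━━━━━┓┃·········█·█··██··
ormWidget                      ┃┃██···█·····███·██·
───────────────────────────────┨┃····██···█···██··█
Notes:      [                 ]┃┃█···█·████·██·███·
Status:     [Active          ▼]┃┃·█·█·····███████·█
Theme:      ( ) Light  (●) Dark┃┃██·█·█····█··█···█
Email:      [                 ]┃┃··█·████···█···█··
Name:       [Bob              ]┃┃·█···█··█··██··██·
                               ┃┃█·████··█·········
                               ┃┃                  
                               ┃┃                  
                               ┃┗━━━━━━━━━━━━━━━━━━
                               ┃                   
                               ┃                   
━━━━━━━━━━━━━━━━━━━━━━━━━━━━━━━┛                   
                                                   
                                                   
                                                   
                                                   
                                                   


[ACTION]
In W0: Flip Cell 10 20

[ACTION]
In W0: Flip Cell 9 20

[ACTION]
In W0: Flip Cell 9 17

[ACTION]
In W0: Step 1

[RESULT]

                                ┃···········█·█····
                                ┃·█·█········█·█···
                                ┃··········██·█·█··
━━━━━━━━━━━━━━━━━━━━━━━━━━━━━━━┓┃·█··██····██······
ormWidget                      ┃┃····██·····█····█·
───────────────────────────────┨┃██··█··█·█·······█
Notes:      [                 ]┃┃···██·██··········
Status:     [Active          ▼]┃┃·█·█·███··········
Theme:      ( ) Light  (●) Dark┃┃██·█·█···█···█·█·█
Email:      [                 ]┃┃█·██···█··██··██·█
Name:       [Bob              ]┃┃·█······█··██··██·
                               ┃┃·█████············
                               ┃┃                  
                               ┃┃                  
                               ┃┗━━━━━━━━━━━━━━━━━━
                               ┃                   
                               ┃                   
━━━━━━━━━━━━━━━━━━━━━━━━━━━━━━━┛                   
                                                   
                                                   
                                                   
                                                   
                                                   


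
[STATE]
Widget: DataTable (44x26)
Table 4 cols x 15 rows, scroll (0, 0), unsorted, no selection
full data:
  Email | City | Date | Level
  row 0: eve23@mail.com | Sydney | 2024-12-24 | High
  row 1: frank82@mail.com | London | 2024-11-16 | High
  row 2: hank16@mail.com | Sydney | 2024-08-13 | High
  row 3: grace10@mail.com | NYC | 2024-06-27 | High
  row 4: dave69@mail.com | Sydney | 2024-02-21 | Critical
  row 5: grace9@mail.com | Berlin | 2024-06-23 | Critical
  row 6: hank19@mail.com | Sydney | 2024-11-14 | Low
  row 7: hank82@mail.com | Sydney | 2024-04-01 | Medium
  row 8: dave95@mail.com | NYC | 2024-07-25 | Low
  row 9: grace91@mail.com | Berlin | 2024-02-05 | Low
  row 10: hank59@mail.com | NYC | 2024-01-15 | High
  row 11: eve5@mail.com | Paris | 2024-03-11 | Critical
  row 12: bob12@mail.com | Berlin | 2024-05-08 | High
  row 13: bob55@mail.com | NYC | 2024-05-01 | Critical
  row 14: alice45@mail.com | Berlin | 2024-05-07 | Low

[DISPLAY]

Email           │City  │Date      │Level    
────────────────┼──────┼──────────┼──────── 
eve23@mail.com  │Sydney│2024-12-24│High     
frank82@mail.com│London│2024-11-16│High     
hank16@mail.com │Sydney│2024-08-13│High     
grace10@mail.com│NYC   │2024-06-27│High     
dave69@mail.com │Sydney│2024-02-21│Critical 
grace9@mail.com │Berlin│2024-06-23│Critical 
hank19@mail.com │Sydney│2024-11-14│Low      
hank82@mail.com │Sydney│2024-04-01│Medium   
dave95@mail.com │NYC   │2024-07-25│Low      
grace91@mail.com│Berlin│2024-02-05│Low      
hank59@mail.com │NYC   │2024-01-15│High     
eve5@mail.com   │Paris │2024-03-11│Critical 
bob12@mail.com  │Berlin│2024-05-08│High     
bob55@mail.com  │NYC   │2024-05-01│Critical 
alice45@mail.com│Berlin│2024-05-07│Low      
                                            
                                            
                                            
                                            
                                            
                                            
                                            
                                            
                                            


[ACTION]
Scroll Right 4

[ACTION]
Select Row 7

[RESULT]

Email           │City  │Date      │Level    
────────────────┼──────┼──────────┼──────── 
eve23@mail.com  │Sydney│2024-12-24│High     
frank82@mail.com│London│2024-11-16│High     
hank16@mail.com │Sydney│2024-08-13│High     
grace10@mail.com│NYC   │2024-06-27│High     
dave69@mail.com │Sydney│2024-02-21│Critical 
grace9@mail.com │Berlin│2024-06-23│Critical 
hank19@mail.com │Sydney│2024-11-14│Low      
>ank82@mail.com │Sydney│2024-04-01│Medium   
dave95@mail.com │NYC   │2024-07-25│Low      
grace91@mail.com│Berlin│2024-02-05│Low      
hank59@mail.com │NYC   │2024-01-15│High     
eve5@mail.com   │Paris │2024-03-11│Critical 
bob12@mail.com  │Berlin│2024-05-08│High     
bob55@mail.com  │NYC   │2024-05-01│Critical 
alice45@mail.com│Berlin│2024-05-07│Low      
                                            
                                            
                                            
                                            
                                            
                                            
                                            
                                            
                                            


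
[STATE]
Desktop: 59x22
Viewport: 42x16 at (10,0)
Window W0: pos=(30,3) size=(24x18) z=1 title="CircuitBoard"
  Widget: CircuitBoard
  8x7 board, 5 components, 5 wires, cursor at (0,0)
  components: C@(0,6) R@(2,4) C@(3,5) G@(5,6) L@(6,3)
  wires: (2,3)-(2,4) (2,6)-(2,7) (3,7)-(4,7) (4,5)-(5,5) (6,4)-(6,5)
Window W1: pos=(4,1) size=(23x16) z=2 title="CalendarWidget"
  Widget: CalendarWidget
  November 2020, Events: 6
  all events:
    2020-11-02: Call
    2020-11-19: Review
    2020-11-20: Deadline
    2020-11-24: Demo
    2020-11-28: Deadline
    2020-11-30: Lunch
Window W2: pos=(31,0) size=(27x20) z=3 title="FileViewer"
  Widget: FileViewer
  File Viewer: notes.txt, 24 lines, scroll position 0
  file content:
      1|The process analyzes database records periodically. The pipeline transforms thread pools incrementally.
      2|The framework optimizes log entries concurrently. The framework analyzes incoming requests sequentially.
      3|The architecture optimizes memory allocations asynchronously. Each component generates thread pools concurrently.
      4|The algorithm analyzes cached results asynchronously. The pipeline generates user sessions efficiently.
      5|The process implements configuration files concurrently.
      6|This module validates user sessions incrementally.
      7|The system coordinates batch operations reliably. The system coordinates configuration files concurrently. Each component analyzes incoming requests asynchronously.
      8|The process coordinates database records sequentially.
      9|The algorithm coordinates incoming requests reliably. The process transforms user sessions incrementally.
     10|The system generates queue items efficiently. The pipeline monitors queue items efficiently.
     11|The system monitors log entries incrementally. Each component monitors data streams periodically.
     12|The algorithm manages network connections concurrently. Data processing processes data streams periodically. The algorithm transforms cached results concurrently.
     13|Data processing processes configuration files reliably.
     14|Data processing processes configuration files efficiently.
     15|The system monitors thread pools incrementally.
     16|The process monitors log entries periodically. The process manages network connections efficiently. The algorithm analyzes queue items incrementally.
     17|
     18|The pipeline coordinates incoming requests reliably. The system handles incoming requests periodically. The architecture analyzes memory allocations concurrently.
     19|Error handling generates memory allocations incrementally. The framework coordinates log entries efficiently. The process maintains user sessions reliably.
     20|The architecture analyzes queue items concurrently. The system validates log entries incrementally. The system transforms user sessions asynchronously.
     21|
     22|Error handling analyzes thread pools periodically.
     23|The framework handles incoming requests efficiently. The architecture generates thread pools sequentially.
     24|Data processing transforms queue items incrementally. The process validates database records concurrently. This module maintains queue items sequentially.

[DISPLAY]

                     ┏━━━━━━━━━━━━━━━━━━━━
━━━━━━━━━━━━━━━━┓    ┃ FileViewer         
ndarWidget      ┃    ┠────────────────────
────────────────┨   ┏┃The process analyzes
ovember 2020    ┃   ┃┃The framework optimi
 We Th Fr Sa Su ┃   ┠┃The architecture opt
              1 ┃   ┃┃The algorithm analyz
3  4  5  6  7  8┃   ┃┃The process implemen
 11 12 13 14 15 ┃   ┃┃This module validate
 18 19* 20* 21 2┃   ┃┃The system coordinat
* 25 26 27 28* 2┃   ┃┃The process coordina
                ┃   ┃┃The algorithm coordi
                ┃   ┃┃The system generates
                ┃   ┃┃The system monitors 
                ┃   ┃┃The algorithm manage
                ┃   ┃┃Data processing proc


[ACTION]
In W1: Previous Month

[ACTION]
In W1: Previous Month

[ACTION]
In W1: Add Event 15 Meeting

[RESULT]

                     ┏━━━━━━━━━━━━━━━━━━━━
━━━━━━━━━━━━━━━━┓    ┃ FileViewer         
ndarWidget      ┃    ┠────────────────────
────────────────┨   ┏┃The process analyzes
eptember 2020   ┃   ┃┃The framework optimi
 We Th Fr Sa Su ┃   ┠┃The architecture opt
  2  3  4  5  6 ┃   ┃┃The algorithm analyz
  9 10 11 12 13 ┃   ┃┃The process implemen
* 16 17 18 19 20┃   ┃┃This module validate
 23 24 25 26 27 ┃   ┃┃The system coordinat
 30             ┃   ┃┃The process coordina
                ┃   ┃┃The algorithm coordi
                ┃   ┃┃The system generates
                ┃   ┃┃The system monitors 
                ┃   ┃┃The algorithm manage
                ┃   ┃┃Data processing proc
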